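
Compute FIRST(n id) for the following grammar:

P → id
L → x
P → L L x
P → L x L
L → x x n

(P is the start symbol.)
To compute FIRST(n id), process the symbols left to right:
Symbol n is a terminal. Add 'n' and stop.
FIRST(n id) = { 'n' }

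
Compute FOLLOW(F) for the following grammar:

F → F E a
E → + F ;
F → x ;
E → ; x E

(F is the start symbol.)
{ $, '+', ';' }

F is the start symbol, so $ ∈ FOLLOW(F).
In F → F E a: F is followed by E a, add FIRST(E a) \ {ε} = { '+', ';' }
In E → + F ;: F is followed by ';', add FIRST(';') \ {ε} = { ';' }

Taking the union: FOLLOW(F) = { $, '+', ';' }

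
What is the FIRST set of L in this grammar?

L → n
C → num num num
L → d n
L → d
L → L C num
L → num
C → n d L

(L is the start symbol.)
To compute FIRST(L), examine every production with L on the left-hand side, reading each right-hand side left to right until a non-nullable symbol is reached.

From L → n:
  - n is a terminal: add 'n' and stop
From L → d n:
  - d is a terminal: add 'd' and stop
From L → d:
  - d is a terminal: add 'd' and stop
From L → L C num:
  - L is the symbol being defined: contributes nothing new
    L is not nullable, so stop
From L → num:
  - num is a terminal: add 'num' and stop

Collecting: FIRST(L) = { 'd', 'n', 'num' }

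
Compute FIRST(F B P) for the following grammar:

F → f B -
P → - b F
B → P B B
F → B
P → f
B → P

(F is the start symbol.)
FIRST sets of the non-terminals involved (from the grammar, by fixed-point iteration):
  FIRST(F) = { '-', 'f' }

To compute FIRST(F B P), process the symbols left to right:
Symbol F is a non-terminal. Add FIRST(F) \ {ε} = { '-', 'f' }
F is not nullable (ε ∉ FIRST(F)), so stop here.
FIRST(F B P) = { '-', 'f' }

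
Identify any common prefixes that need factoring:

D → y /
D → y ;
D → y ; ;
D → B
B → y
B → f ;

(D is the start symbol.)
Yes, D has productions with common prefix 'y'

Left-factoring is needed when two productions for the same non-terminal
share a common prefix on the right-hand side.

Productions for D:
  D → y /
  D → y ;
  D → y ; ;
  D → B
Productions for B:
  B → y
  B → f ;

Found common prefix 'y' in productions for D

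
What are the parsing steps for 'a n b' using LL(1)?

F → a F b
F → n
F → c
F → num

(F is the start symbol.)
Stack is shown with the top on the left.

Stack    Input    Action
------------------------
F $      a n b $  output F → a F b
a F b $  a n b $  match 'a'
F b $    n b $    output F → n
n b $    n b $    match 'n'
b $      b $      match 'b'
$        $        accept

The string is accepted.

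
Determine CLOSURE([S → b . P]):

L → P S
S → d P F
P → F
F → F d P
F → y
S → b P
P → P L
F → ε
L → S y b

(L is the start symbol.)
To compute CLOSURE, for each item [A → α.Bβ] where B is a non-terminal, add [B → .γ] for all productions B → γ; repeat for the newly added items until nothing changes.

Start with: [S → b . P]
  [S → b . P] has the dot before P: add [P → . F], [P → . P L]
  [P → . F] has the dot before F: add [F → . F d P], [F → . y], [F → .]
No further items can be added.

CLOSURE = { [F → . F d P], [F → . y], [F → .], [P → . F], [P → . P L], [S → b . P] }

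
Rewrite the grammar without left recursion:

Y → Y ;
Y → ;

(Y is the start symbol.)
Y is directly left-recursive. The standard transformation for
  A → A α₁ | ... | A α_m | β₁ | ... | β_n
is
  A  → β₁ A' | ... | β_n A'
  A' → α₁ A' | ... | α_m A' | ε

Y → ; becomes Y → ; Y'
Y → Y ; becomes Y' → ; Y'
Add Y' → ε

Resulting grammar:
Y → ; Y'
Y' → ; Y'
Y' → ε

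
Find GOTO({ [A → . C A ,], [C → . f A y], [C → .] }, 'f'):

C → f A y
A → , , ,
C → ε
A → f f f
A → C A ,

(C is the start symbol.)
GOTO(I, 'f') = CLOSURE({ [A → αX.β] : [A → α.Xβ] ∈ I, X = 'f' })

Items with dot before 'f', with the dot advanced:
  [C → . f A y] → [C → f . A y]
Closure of the advanced items:
  [C → f . A y] has the dot before A: add [A → . , , ,], [A → . f f f], [A → . C A ,]
  [A → . C A ,] has the dot before C: add [C → . f A y], [C → .]

GOTO = { [A → . , , ,], [A → . C A ,], [A → . f f f], [C → . f A y], [C → .], [C → f . A y] }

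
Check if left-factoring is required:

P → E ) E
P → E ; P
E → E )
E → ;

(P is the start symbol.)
Left-factoring is needed when two productions for the same non-terminal
share a common prefix on the right-hand side.

Productions for P:
  P → E ) E
  P → E ; P
Productions for E:
  E → E )
  E → ;

Found common prefix 'E' in productions for P

Answer: Yes, P has productions with common prefix 'E'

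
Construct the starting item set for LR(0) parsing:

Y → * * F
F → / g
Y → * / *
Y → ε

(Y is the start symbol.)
{ [Y → . * * F], [Y → . * / *], [Y → .], [Y' → . Y] }

First, augment the grammar with Y' → Y
I₀ = CLOSURE({ [Y' → . Y] }):
  [Y' → . Y] has the dot before Y: add [Y → . * * F], [Y → . * / *], [Y → .]
No further items can be added.

I₀ = { [Y → . * * F], [Y → . * / *], [Y → .], [Y' → . Y] }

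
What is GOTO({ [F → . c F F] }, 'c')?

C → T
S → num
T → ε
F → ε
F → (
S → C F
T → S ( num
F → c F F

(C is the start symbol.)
{ [F → . (], [F → . c F F], [F → .], [F → c . F F] }

GOTO(I, 'c') = CLOSURE({ [A → αX.β] : [A → α.Xβ] ∈ I, X = 'c' })

Items with dot before 'c', with the dot advanced:
  [F → . c F F] → [F → c . F F]
Closure of the advanced items:
  [F → c . F F] has the dot before F: add [F → .], [F → . (], [F → . c F F]

GOTO = { [F → . (], [F → . c F F], [F → .], [F → c . F F] }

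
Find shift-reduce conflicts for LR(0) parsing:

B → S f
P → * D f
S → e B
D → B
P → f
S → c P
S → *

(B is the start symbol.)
No shift-reduce conflicts

A shift-reduce conflict occurs when an LR(0) state has both:
  - a complete (reduce) item [A → α .] (dot at the end), and
  - a shift item [B → β . c γ] (dot before a terminal).

Augment with B' → B and build the canonical LR(0) collection (I0 = CLOSURE({[B' → . B]}), then GOTO on every symbol after a dot until no new states appear). It has 14 states:
  I0: { [B → . S f], [B' → . B], [S → . *], [S → . c P], [S → . e B] }  — shift
  I1: { [S → * .] }  — reduce
  I2: { [B' → B .] }  — accept
  I3: { [B → S . f] }  — shift
  I4: { [P → . * D f], [P → . f], [S → c . P] }  — shift
  I5: { [B → . S f], [S → . *], [S → . c P], [S → . e B], [S → e . B] }  — shift
  I6: { [S → e B .] }  — reduce
  I7: { [B → . S f], [D → . B], [P → * . D f], [S → . *], [S → . c P], [S → . e B] }  — shift
  I8: { [S → c P .] }  — reduce
  I9: { [P → f .] }  — reduce
  I10: { [D → B .] }  — reduce
  I11: { [P → * D . f] }  — shift
  I12: { [P → * D f .] }  — reduce
  I13: { [B → S f .] }  — reduce

No state contains both a complete item and a shift item.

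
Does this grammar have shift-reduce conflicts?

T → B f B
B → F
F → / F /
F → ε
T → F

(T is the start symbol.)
Yes — I0: [F → .] vs [F → . / F /]; I1: [F → .] vs [F → . / F /]; I5: [F → .] vs [F → . / F /]

A shift-reduce conflict occurs when an LR(0) state has both:
  - a complete (reduce) item [A → α .] (dot at the end), and
  - a shift item [B → β . c γ] (dot before a terminal).

Augment with T' → T and build the canonical LR(0) collection (I0 = CLOSURE({[T' → . T]}), then GOTO on every symbol after a dot until no new states appear). It has 10 states:
  I0: { [B → . F], [F → . / F /], [F → .], [T → . B f B], [T → . F], [T' → . T] }  — shift, reduce
  I1: { [F → . / F /], [F → .], [F → / . F /] }  — shift, reduce
  I2: { [T → B . f B] }  — shift
  I3: { [B → F .], [T → F .] }  — 2 reduces
  I4: { [T' → T .] }  — accept
  I5: { [B → . F], [F → . / F /], [F → .], [T → B f . B] }  — shift, reduce
  I6: { [T → B f B .] }  — reduce
  I7: { [B → F .] }  — reduce
  I8: { [F → / F . /] }  — shift
  I9: { [F → / F / .] }  — reduce

I0 contains reduce item [F → .] and shift item [F → . / F /] — shift-reduce conflict.
I1 contains reduce item [F → .] and shift item [F → . / F /] — shift-reduce conflict.
I5 contains reduce item [F → .] and shift item [F → . / F /] — shift-reduce conflict.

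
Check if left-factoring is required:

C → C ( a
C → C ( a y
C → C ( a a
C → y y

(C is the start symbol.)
Left-factoring is needed when two productions for the same non-terminal
share a common prefix on the right-hand side.

Productions for C:
  C → C ( a
  C → C ( a y
  C → C ( a a
  C → y y

Found common prefix 'C ( a' in productions for C

Answer: Yes, C has productions with common prefix 'C ( a'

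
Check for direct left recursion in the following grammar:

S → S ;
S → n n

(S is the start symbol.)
Yes, S is left-recursive

S → S ;: LEFT RECURSIVE (starts with S)
S → n n: starts with n

The grammar has direct left recursion on: S.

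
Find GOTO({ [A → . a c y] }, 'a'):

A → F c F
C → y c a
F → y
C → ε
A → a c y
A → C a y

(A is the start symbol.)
{ [A → a . c y] }

GOTO(I, 'a') = CLOSURE({ [A → αX.β] : [A → α.Xβ] ∈ I, X = 'a' })

Items with dot before 'a', with the dot advanced:
  [A → . a c y] → [A → a . c y]
Closure adds nothing (no advanced item has the dot before a non-terminal).

GOTO = { [A → a . c y] }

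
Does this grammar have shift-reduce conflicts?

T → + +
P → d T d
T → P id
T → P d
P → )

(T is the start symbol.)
No shift-reduce conflicts

A shift-reduce conflict occurs when an LR(0) state has both:
  - a complete (reduce) item [A → α .] (dot at the end), and
  - a shift item [B → β . c γ] (dot before a terminal).

Augment with T' → T and build the canonical LR(0) collection (I0 = CLOSURE({[T' → . T]}), then GOTO on every symbol after a dot until no new states appear). It has 11 states:
  I0: { [P → . )], [P → . d T d], [T → . + +], [T → . P d], [T → . P id], [T' → . T] }  — shift
  I1: { [P → ) .] }  — reduce
  I2: { [T → + . +] }  — shift
  I3: { [T → P . d], [T → P . id] }  — shift
  I4: { [T' → T .] }  — accept
  I5: { [P → . )], [P → . d T d], [P → d . T d], [T → . + +], [T → . P d], [T → . P id] }  — shift
  I6: { [P → d T . d] }  — shift
  I7: { [P → d T d .] }  — reduce
  I8: { [T → P d .] }  — reduce
  I9: { [T → P id .] }  — reduce
  I10: { [T → + + .] }  — reduce

No state contains both a complete item and a shift item.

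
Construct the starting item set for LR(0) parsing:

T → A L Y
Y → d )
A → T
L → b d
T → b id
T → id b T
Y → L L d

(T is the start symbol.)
First, augment the grammar with T' → T
I₀ = CLOSURE({ [T' → . T] }):
  [T' → . T] has the dot before T: add [T → . A L Y], [T → . b id], [T → . id b T]
  [T → . A L Y] has the dot before A: add [A → . T]
No further items can be added.

I₀ = { [A → . T], [T → . A L Y], [T → . b id], [T → . id b T], [T' → . T] }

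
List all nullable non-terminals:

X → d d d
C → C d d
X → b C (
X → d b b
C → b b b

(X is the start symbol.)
None

There are no ε-productions, so no non-terminal can derive ε.
No non-terminals are nullable.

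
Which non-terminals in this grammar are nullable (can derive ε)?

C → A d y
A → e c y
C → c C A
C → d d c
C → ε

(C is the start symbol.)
{ 'C' }

A non-terminal is nullable if it can derive ε (the empty string): either it has an ε-production, or it has a production whose right-hand side consists entirely of nullable non-terminals.

ε-productions: C → ε
So C is immediately nullable.
No further non-terminal can be added: every production for the remaining non-terminals contains a terminal or a non-nullable non-terminal.
Nullable = { 'C' }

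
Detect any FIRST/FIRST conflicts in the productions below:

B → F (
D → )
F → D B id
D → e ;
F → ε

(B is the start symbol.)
FIRST sets of the non-terminals at (or reachable through a nullable prefix from) the front of some alternative:
  FIRST(D) = { ')', 'e' }

Productions for D:
  D → ): FIRST = { ')' }
  D → e ;: FIRST = { 'e' }
Productions for F:
  F → D B id: FIRST = { ')', 'e' }
  F → ε: FIRST = { ε }
B has only one production, so no FIRST/FIRST conflict is possible there.

All alternatives of each non-terminal have pairwise disjoint FIRST sets.

Answer: No FIRST/FIRST conflicts.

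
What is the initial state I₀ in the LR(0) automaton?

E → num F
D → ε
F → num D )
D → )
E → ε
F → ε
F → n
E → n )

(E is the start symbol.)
First, augment the grammar with E' → E
I₀ = CLOSURE({ [E' → . E] }):
  [E' → . E] has the dot before E: add [E → . num F], [E → .], [E → . n )]
No further items can be added.

I₀ = { [E → . n )], [E → . num F], [E → .], [E' → . E] }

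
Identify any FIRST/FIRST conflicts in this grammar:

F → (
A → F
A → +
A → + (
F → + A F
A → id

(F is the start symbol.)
Yes. A → F / A → '+' on { '+' }; A → F / A → '+' '(' on { '+' }; A → '+' / A → '+' '(' on { '+' }

FIRST sets of the non-terminals at (or reachable through a nullable prefix from) the front of some alternative:
  FIRST(F) = { '(', '+' }

Productions for F:
  F → (: FIRST = { '(' }
  F → + A F: FIRST = { '+' }
Productions for A:
  A → F: FIRST = { '(', '+' }
  A → +: FIRST = { '+' }
  A → + (: FIRST = { '+' }
  A → id: FIRST = { 'id' }

Conflict for A: A → F and A → +
  Overlap: { '+' }
Conflict for A: A → F and A → + (
  Overlap: { '+' }
Conflict for A: A → + and A → + (
  Overlap: { '+' }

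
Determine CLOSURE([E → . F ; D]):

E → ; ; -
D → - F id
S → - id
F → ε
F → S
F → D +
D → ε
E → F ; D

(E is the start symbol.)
{ [D → . - F id], [D → .], [E → . F ; D], [F → . D +], [F → . S], [F → .], [S → . - id] }

Start with: [E → . F ; D]
  [E → . F ; D] has the dot before F: add [F → .], [F → . S], [F → . D +]
  [F → . S] has the dot before S: add [S → . - id]
  [F → . D +] has the dot before D: add [D → . - F id], [D → .]
No further items can be added.

CLOSURE = { [D → . - F id], [D → .], [E → . F ; D], [F → . D +], [F → . S], [F → .], [S → . - id] }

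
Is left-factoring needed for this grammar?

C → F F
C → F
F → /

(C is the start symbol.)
Left-factoring is needed when two productions for the same non-terminal
share a common prefix on the right-hand side.

Productions for C:
  C → F F
  C → F

Found common prefix 'F' in productions for C

Answer: Yes, C has productions with common prefix 'F'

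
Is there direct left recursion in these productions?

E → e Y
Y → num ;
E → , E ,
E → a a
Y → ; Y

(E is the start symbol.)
No direct left recursion

Direct left recursion occurs when N → N α for some non-terminal N (the right-hand side begins with the left-hand side itself).

E → e Y: starts with e
Y → num ;: starts with num
E → , E ,: starts with ','
E → a a: starts with a
Y → ; Y: starts with ';'

No direct left recursion found.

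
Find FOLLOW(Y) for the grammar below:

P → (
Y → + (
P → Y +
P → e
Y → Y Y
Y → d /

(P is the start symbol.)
{ '+', 'd' }

To compute FOLLOW(Y), find every occurrence of Y on a right-hand side N → α Y β: add FIRST(β) \ {ε}, and if β is empty or nullable also add FOLLOW(N). Iterate to a fixed point.

In P → Y +: Y is followed by '+', add FIRST('+') \ {ε} = { '+' }
In Y → Y Y: Y is followed by Y, add FIRST(Y) \ {ε} = { '+', 'd' }
In Y → Y Y: Y is at the end; this adds FOLLOW(Y) to itself — nothing new

Taking the union: FOLLOW(Y) = { '+', 'd' }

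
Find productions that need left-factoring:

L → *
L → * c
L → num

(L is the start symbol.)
Left-factoring is needed when two productions for the same non-terminal
share a common prefix on the right-hand side.

Productions for L:
  L → *
  L → * c
  L → num

Found common prefix '*' in productions for L

Answer: Yes, L has productions with common prefix '*'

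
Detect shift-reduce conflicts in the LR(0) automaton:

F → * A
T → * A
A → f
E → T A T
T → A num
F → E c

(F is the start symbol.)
No shift-reduce conflicts

A shift-reduce conflict occurs when an LR(0) state has both:
  - a complete (reduce) item [A → α .] (dot at the end), and
  - a shift item [B → β . c γ] (dot before a terminal).

Augment with F' → F and build the canonical LR(0) collection (I0 = CLOSURE({[F' → . F]}), then GOTO on every symbol after a dot until no new states appear). It has 14 states:
  I0: { [A → . f], [E → . T A T], [F → . * A], [F → . E c], [F' → . F], [T → . * A], [T → . A num] }  — shift
  I1: { [A → . f], [F → * . A], [T → * . A] }  — shift
  I2: { [T → A . num] }  — shift
  I3: { [F → E . c] }  — shift
  I4: { [F' → F .] }  — accept
  I5: { [A → . f], [E → T . A T] }  — shift
  I6: { [A → f .] }  — reduce
  I7: { [A → . f], [E → T A . T], [T → . * A], [T → . A num] }  — shift
  I8: { [A → . f], [T → * . A] }  — shift
  I9: { [E → T A T .] }  — reduce
  I10: { [T → * A .] }  — reduce
  I11: { [F → E c .] }  — reduce
  I12: { [T → A num .] }  — reduce
  I13: { [F → * A .], [T → * A .] }  — 2 reduces

No state contains both a complete item and a shift item.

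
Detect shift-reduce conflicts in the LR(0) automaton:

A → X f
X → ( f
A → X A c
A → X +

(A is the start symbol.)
Augment with A' → A and build the canonical LR(0) collection (I0 = CLOSURE({[A' → . A]}), then GOTO on every symbol after a dot until no new states appear). It has 9 states:
  I0: { [A → . X +], [A → . X A c], [A → . X f], [A' → . A], [X → . ( f] }  — shift
  I1: { [X → ( . f] }  — shift
  I2: { [A' → A .] }  — accept
  I3: { [A → . X +], [A → . X A c], [A → . X f], [A → X . +], [A → X . A c], [A → X . f], [X → . ( f] }  — shift
  I4: { [A → X + .] }  — reduce
  I5: { [A → X A . c] }  — shift
  I6: { [A → X f .] }  — reduce
  I7: { [A → X A c .] }  — reduce
  I8: { [X → ( f .] }  — reduce

No state contains both a complete item and a shift item.

Answer: No shift-reduce conflicts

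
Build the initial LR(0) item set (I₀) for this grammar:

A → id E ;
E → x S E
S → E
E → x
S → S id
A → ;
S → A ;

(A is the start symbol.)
First, augment the grammar with A' → A
I₀ = CLOSURE({ [A' → . A] }):
  [A' → . A] has the dot before A: add [A → . id E ;], [A → . ;]
No further items can be added.

I₀ = { [A → . ;], [A → . id E ;], [A' → . A] }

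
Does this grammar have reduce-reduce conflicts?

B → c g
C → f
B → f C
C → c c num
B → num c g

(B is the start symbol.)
No reduce-reduce conflicts

A reduce-reduce conflict occurs when an LR(0) state has two complete items [A → α .] and [B → β .] — both call for a reduction, and with no lookahead the parser cannot choose between them.

Augment with B' → B and build the canonical LR(0) collection (I0 = CLOSURE({[B' → . B]}), then GOTO on every symbol after a dot until no new states appear). It has 13 states:
  I0: { [B → . c g], [B → . f C], [B → . num c g], [B' → . B] }  — shift
  I1: { [B' → B .] }  — accept
  I2: { [B → c . g] }  — shift
  I3: { [B → f . C], [C → . c c num], [C → . f] }  — shift
  I4: { [B → num . c g] }  — shift
  I5: { [B → num c . g] }  — shift
  I6: { [B → num c g .] }  — reduce
  I7: { [B → f C .] }  — reduce
  I8: { [C → c . c num] }  — shift
  I9: { [C → f .] }  — reduce
  I10: { [C → c c . num] }  — shift
  I11: { [C → c c num .] }  — reduce
  I12: { [B → c g .] }  — reduce

No state contains more than one complete item.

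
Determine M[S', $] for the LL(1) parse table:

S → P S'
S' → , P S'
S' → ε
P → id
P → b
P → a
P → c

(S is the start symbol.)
S' → ε

To find M[S', $], we find productions for S' where $ is in the predict set (PREDICT(N → α) = (FIRST(α) \ {ε}) ∪ (FOLLOW(N) if α ⇒* ε)).

Relevant sets:
  FOLLOW(S') = { $ }

S' → , P S': PREDICT = { ',' }
S' → ε: PREDICT = { $ }
  $ is in predict set, so this production goes in M[S', $]

M[S', $] = S' → ε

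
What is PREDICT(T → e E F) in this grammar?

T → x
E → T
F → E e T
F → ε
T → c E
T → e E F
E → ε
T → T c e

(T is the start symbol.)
PREDICT(T → e E F) = (FIRST(RHS) \ {ε}) ∪ (FOLLOW(T) if ε ∈ FIRST(RHS), i.e. RHS ⇒* ε)
FIRST(e E F) = { 'e' }
ε ∉ FIRST(e E F), so FOLLOW(T) is not added.
PREDICT(T → e E F) = { 'e' }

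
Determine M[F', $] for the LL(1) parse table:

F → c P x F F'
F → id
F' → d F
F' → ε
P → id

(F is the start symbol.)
F' → ε

To find M[F', $], we find productions for F' where $ is in the predict set (PREDICT(N → α) = (FIRST(α) \ {ε}) ∪ (FOLLOW(N) if α ⇒* ε)).

Relevant sets:
  FOLLOW(F') = { $, 'd' }

F' → d F: PREDICT = { 'd' }
F' → ε: PREDICT = { $, 'd' }
  $ is in predict set, so this production goes in M[F', $]

M[F', $] = F' → ε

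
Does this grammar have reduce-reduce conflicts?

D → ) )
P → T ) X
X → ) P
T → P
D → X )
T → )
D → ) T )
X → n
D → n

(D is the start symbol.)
Yes — I4: [D → n .] vs [X → n .]; I6: [D → ) ) .] vs [T → ) .]; I7: [T → P .] vs [X → ) P .]

Augment with D' → D and build the canonical LR(0) collection (I0 = CLOSURE({[D' → . D]}), then GOTO on every symbol after a dot until no new states appear). It has 16 states:
  I0: { [D → . ) )], [D → . ) T )], [D → . X )], [D → . n], [D' → . D], [X → . ) P], [X → . n] }  — shift
  I1: { [D → ) . )], [D → ) . T )], [P → . T ) X], [T → . )], [T → . P], [X → ) . P] }  — shift
  I2: { [D' → D .] }  — accept
  I3: { [D → X . )] }  — shift
  I4: { [D → n .], [X → n .] }  — 2 reduces
  I5: { [D → X ) .] }  — reduce
  I6: { [D → ) ) .], [T → ) .] }  — 2 reduces
  I7: { [T → P .], [X → ) P .] }  — 2 reduces
  I8: { [D → ) T . )], [P → T . ) X] }  — shift
  I9: { [D → ) T ) .], [P → T ) . X], [X → . ) P], [X → . n] }  — shift, reduce
  I10: { [P → . T ) X], [T → . )], [T → . P], [X → ) . P] }  — shift
  I11: { [P → T ) X .] }  — reduce
  I12: { [X → n .] }  — reduce
  I13: { [T → ) .] }  — reduce
  I14: { [P → T . ) X] }  — shift
  I15: { [P → T ) . X], [X → . ) P], [X → . n] }  — shift

I4 contains complete items [D → n .], [X → n .] — reduce-reduce conflict.
I6 contains complete items [D → ) ) .], [T → ) .] — reduce-reduce conflict.
I7 contains complete items [T → P .], [X → ) P .] — reduce-reduce conflict.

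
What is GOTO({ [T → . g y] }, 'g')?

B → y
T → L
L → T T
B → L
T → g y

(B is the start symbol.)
{ [T → g . y] }

GOTO(I, 'g') = CLOSURE({ [A → αX.β] : [A → α.Xβ] ∈ I, X = 'g' })

Items with dot before 'g', with the dot advanced:
  [T → . g y] → [T → g . y]
Closure adds nothing (no advanced item has the dot before a non-terminal).

GOTO = { [T → g . y] }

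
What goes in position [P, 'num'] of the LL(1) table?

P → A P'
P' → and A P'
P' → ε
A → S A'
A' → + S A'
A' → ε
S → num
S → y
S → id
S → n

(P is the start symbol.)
P → A P'

To find M[P, 'num'], we find productions for P where 'num' is in the predict set (PREDICT(N → α) = (FIRST(α) \ {ε}) ∪ (FOLLOW(N) if α ⇒* ε)).

Relevant sets:
  FIRST(A) = { 'id', 'n', 'num', 'y' }

P → A P': PREDICT = { 'id', 'n', 'num', 'y' }
  'num' is in predict set, so this production goes in M[P, 'num']

M[P, 'num'] = P → A P'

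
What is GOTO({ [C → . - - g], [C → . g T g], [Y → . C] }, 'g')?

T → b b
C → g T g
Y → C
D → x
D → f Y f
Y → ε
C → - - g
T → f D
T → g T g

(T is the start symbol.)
{ [C → g . T g], [T → . b b], [T → . f D], [T → . g T g] }

GOTO(I, 'g') = CLOSURE({ [A → αX.β] : [A → α.Xβ] ∈ I, X = 'g' })

Items with dot before 'g', with the dot advanced:
  [C → . g T g] → [C → g . T g]
Closure of the advanced items:
  [C → g . T g] has the dot before T: add [T → . b b], [T → . f D], [T → . g T g]

GOTO = { [C → g . T g], [T → . b b], [T → . f D], [T → . g T g] }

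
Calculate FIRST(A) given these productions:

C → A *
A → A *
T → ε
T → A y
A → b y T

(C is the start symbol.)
From A → A *:
  - A is the symbol being defined: contributes nothing new
    A is not nullable, so stop
From A → b y T:
  - b is a terminal: add 'b' and stop

Collecting: FIRST(A) = { 'b' }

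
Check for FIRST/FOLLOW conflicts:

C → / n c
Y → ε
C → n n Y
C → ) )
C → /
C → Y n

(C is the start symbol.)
No FIRST/FOLLOW conflicts.

Nullable non-terminals: Y.
Y has a nullable alternative but only one production, so nothing to check.

C has no nullable alternative, so no FIRST/FOLLOW check is needed there.

No FIRST/FOLLOW conflicts found.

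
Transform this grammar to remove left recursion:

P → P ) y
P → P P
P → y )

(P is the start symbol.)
P is directly left-recursive. The standard transformation for
  A → A α₁ | ... | A α_m | β₁ | ... | β_n
is
  A  → β₁ A' | ... | β_n A'
  A' → α₁ A' | ... | α_m A' | ε

P → y ) becomes P → y ) P'
P → P ) y becomes P' → ) y P'
P → P P becomes P' → P P'
Add P' → ε

Resulting grammar:
P → y ) P'
P' → ) y P'
P' → P P'
P' → ε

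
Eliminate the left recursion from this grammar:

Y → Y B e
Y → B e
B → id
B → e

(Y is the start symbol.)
Y is directly left-recursive. The standard transformation for
  A → A α₁ | ... | A α_m | β₁ | ... | β_n
is
  A  → β₁ A' | ... | β_n A'
  A' → α₁ A' | ... | α_m A' | ε

Y → B e becomes Y → B e Y'
Y → Y B e becomes Y' → B e Y'
Add Y' → ε

Productions for other non-terminals are unchanged:
  B → id
  B → e

Resulting grammar:
Y → B e Y'
Y' → B e Y'
Y' → ε
B → id
B → e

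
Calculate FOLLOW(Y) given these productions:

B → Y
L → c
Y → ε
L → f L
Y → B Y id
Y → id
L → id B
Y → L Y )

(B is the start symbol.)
{ $, ')', 'c', 'f', 'id' }

In B → Y: Y is at the end, add FOLLOW(B)
In Y → B Y id: Y is followed by id, add FIRST(id) \ {ε} = { 'id' }
In Y → L Y ): Y is followed by ')', add FIRST(')') \ {ε} = { ')' }

The FOLLOW sets referred to above (computed the same way, to a fixed point):
  FOLLOW(B) = { $, ')', 'c', 'f', 'id' }

Taking the union: FOLLOW(Y) = { $, ')', 'c', 'f', 'id' }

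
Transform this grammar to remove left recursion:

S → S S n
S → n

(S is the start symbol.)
S is directly left-recursive. The standard transformation for
  A → A α₁ | ... | A α_m | β₁ | ... | β_n
is
  A  → β₁ A' | ... | β_n A'
  A' → α₁ A' | ... | α_m A' | ε

S → n becomes S → n S'
S → S S n becomes S' → S n S'
Add S' → ε

Resulting grammar:
S → n S'
S' → S n S'
S' → ε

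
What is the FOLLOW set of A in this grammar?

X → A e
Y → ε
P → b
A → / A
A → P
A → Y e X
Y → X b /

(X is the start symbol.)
{ 'e' }

In X → A e: A is followed by e, add FIRST(e) \ {ε} = { 'e' }
In A → / A: A is at the end; this adds FOLLOW(A) to itself — nothing new

Taking the union: FOLLOW(A) = { 'e' }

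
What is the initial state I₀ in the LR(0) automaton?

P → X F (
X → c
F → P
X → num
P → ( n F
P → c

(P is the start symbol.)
First, augment the grammar with P' → P
I₀ = CLOSURE({ [P' → . P] }):
  [P' → . P] has the dot before P: add [P → . X F (], [P → . ( n F], [P → . c]
  [P → . X F (] has the dot before X: add [X → . c], [X → . num]
No further items can be added.

I₀ = { [P → . ( n F], [P → . X F (], [P → . c], [P' → . P], [X → . c], [X → . num] }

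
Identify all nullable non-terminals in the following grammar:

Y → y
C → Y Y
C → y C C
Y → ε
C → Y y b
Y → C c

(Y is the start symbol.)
ε-productions: Y → ε
So Y is immediately nullable.
C → Y Y: every symbol on the right is nullable, so C is nullable too.
Every non-terminal is now nullable.
Nullable = { 'C', 'Y' }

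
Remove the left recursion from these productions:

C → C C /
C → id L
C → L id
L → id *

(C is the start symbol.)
C is directly left-recursive. The standard transformation for
  A → A α₁ | ... | A α_m | β₁ | ... | β_n
is
  A  → β₁ A' | ... | β_n A'
  A' → α₁ A' | ... | α_m A' | ε

C → id L becomes C → id L C'
C → L id becomes C → L id C'
C → C C / becomes C' → C / C'
Add C' → ε

Productions for other non-terminals are unchanged:
  L → id *

Resulting grammar:
C → id L C'
C → L id C'
C' → C / C'
C' → ε
L → id *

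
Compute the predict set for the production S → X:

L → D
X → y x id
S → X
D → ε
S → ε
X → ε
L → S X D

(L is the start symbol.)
{ $, 'y' }

PREDICT(S → X) = (FIRST(RHS) \ {ε}) ∪ (FOLLOW(S) if ε ∈ FIRST(RHS), i.e. RHS ⇒* ε)
FIRST(X) = { 'y', ε }
FIRST(X) = { 'y', ε }
ε ∈ FIRST(X) (the right-hand side is nullable), so add FOLLOW(S) = { $, 'y' }
PREDICT(S → X) = { $, 'y' }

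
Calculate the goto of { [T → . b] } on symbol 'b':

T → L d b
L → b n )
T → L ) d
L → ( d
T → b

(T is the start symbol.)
GOTO(I, 'b') = CLOSURE({ [A → αX.β] : [A → α.Xβ] ∈ I, X = 'b' })

Items with dot before 'b', with the dot advanced:
  [T → . b] → [T → b .]
Closure adds nothing (no advanced item has the dot before a non-terminal).

GOTO = { [T → b .] }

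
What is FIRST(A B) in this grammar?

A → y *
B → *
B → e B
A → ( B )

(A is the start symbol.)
{ '(', 'y' }

FIRST sets of the non-terminals involved (from the grammar, by fixed-point iteration):
  FIRST(A) = { '(', 'y' }

To compute FIRST(A B), process the symbols left to right:
Symbol A is a non-terminal. Add FIRST(A) \ {ε} = { '(', 'y' }
A is not nullable (ε ∉ FIRST(A)), so stop here.
FIRST(A B) = { '(', 'y' }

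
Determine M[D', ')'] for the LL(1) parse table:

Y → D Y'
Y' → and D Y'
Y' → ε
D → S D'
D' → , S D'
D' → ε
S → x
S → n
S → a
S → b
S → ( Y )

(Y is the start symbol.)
D' → ε

To find M[D', ')'], we find productions for D' where ')' is in the predict set (PREDICT(N → α) = (FIRST(α) \ {ε}) ∪ (FOLLOW(N) if α ⇒* ε)).

Relevant sets:
  FOLLOW(D') = { $, ')', 'and' }

D' → , S D': PREDICT = { ',' }
D' → ε: PREDICT = { $, ')', 'and' }
  ')' is in predict set, so this production goes in M[D', ')']

M[D', ')'] = D' → ε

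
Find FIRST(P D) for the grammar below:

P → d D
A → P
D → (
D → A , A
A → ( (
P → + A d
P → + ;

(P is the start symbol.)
{ '+', 'd' }

FIRST sets of the non-terminals involved (from the grammar, by fixed-point iteration):
  FIRST(P) = { '+', 'd' }

To compute FIRST(P D), process the symbols left to right:
Symbol P is a non-terminal. Add FIRST(P) \ {ε} = { '+', 'd' }
P is not nullable (ε ∉ FIRST(P)), so stop here.
FIRST(P D) = { '+', 'd' }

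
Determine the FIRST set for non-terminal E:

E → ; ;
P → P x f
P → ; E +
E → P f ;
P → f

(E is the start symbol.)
{ ';', 'f' }

To compute FIRST(E), examine every production with E on the left-hand side, reading each right-hand side left to right until a non-nullable symbol is reached.

FIRST sets of the other non-terminals involved (by the same procedure, iterated to a fixed point):
  FIRST(P) = { ';', 'f' }

From E → ; ;:
  - ';' is a terminal: add ';' and stop
From E → P f ;:
  - P is a non-terminal: add FIRST(P) \ {ε} = { ';', 'f' }
    P is not nullable, so stop

Collecting: FIRST(E) = { ';', 'f' }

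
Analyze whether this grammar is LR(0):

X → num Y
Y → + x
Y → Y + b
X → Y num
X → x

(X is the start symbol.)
No. Shift-reduce conflict between [X → num Y .] and [Y → Y . + b]

A grammar is LR(0) if no state in the canonical LR(0) collection has:
  - both a shift item (dot before a terminal) and a complete item (shift-reduce conflict), or
  - two or more complete items (reduce-reduce conflict; the accept item [X' → X .] counts as a complete item here).

Augment with X' → X and build the canonical LR(0) collection (I0 = CLOSURE({[X' → . X]}), then GOTO on every symbol after a dot until no new states appear). It has 11 states:
  I0: { [X → . Y num], [X → . num Y], [X → . x], [X' → . X], [Y → . + x], [Y → . Y + b] }  — shift
  I1: { [Y → + . x] }  — shift
  I2: { [X' → X .] }  — accept
  I3: { [X → Y . num], [Y → Y . + b] }  — shift
  I4: { [X → num . Y], [Y → . + x], [Y → . Y + b] }  — shift
  I5: { [X → x .] }  — reduce
  I6: { [X → num Y .], [Y → Y . + b] }  — shift, reduce
  I7: { [Y → Y + . b] }  — shift
  I8: { [Y → Y + b .] }  — reduce
  I9: { [X → Y num .] }  — reduce
  I10: { [Y → + x .] }  — reduce

Conflict in state I6:
  Shift-reduce conflict between [X → num Y .] and [Y → Y . + b]
So the grammar is NOT LR(0).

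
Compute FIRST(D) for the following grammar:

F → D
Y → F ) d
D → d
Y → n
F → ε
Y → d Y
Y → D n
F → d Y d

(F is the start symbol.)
From D → d:
  - d is a terminal: add 'd' and stop

Collecting: FIRST(D) = { 'd' }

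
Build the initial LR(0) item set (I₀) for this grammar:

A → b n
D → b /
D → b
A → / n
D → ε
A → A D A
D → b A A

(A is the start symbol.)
First, augment the grammar with A' → A
I₀ = CLOSURE({ [A' → . A] }):
  [A' → . A] has the dot before A: add [A → . b n], [A → . / n], [A → . A D A]
No further items can be added.

I₀ = { [A → . / n], [A → . A D A], [A → . b n], [A' → . A] }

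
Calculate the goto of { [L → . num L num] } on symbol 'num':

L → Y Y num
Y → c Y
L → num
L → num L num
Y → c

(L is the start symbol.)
{ [L → . Y Y num], [L → . num L num], [L → . num], [L → num . L num], [Y → . c Y], [Y → . c] }

GOTO(I, 'num') = CLOSURE({ [A → αX.β] : [A → α.Xβ] ∈ I, X = 'num' })

Items with dot before 'num', with the dot advanced:
  [L → . num L num] → [L → num . L num]
Closure of the advanced items:
  [L → num . L num] has the dot before L: add [L → . Y Y num], [L → . num], [L → . num L num]
  [L → . Y Y num] has the dot before Y: add [Y → . c Y], [Y → . c]

GOTO = { [L → . Y Y num], [L → . num L num], [L → . num], [L → num . L num], [Y → . c Y], [Y → . c] }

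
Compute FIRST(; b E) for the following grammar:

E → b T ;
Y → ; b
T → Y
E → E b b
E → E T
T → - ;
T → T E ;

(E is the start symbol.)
{ ';' }

To compute FIRST(; b E), process the symbols left to right:
Symbol ; is a terminal. Add ';' and stop.
FIRST(; b E) = { ';' }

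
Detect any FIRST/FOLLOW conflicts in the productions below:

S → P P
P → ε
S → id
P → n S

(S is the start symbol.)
Yes. P → n S with FOLLOW(P) on { 'n' }

A FIRST/FOLLOW conflict occurs when a non-terminal N has a nullable alternative N → β (β ⇒* ε) and another alternative N → α with FIRST(α) ∩ FOLLOW(N) ≠ ∅: on such a lookahead the parser cannot decide between expanding α and letting N vanish via β.

Nullable non-terminals: P, S.
FIRST sets used below: FIRST(P) = { 'n', ε }

P: nullable alternative(s) P → ε; FOLLOW(P) = { $, 'n' }
  P → ε: FIRST \ {ε} = { } — this is the only nullable alternative, skip
  P → n S: FIRST \ {ε} = { 'n' } — overlaps FOLLOW(P) on { 'n' }: CONFLICT

S: nullable alternative(s) S → P P; FOLLOW(S) = { $, 'n' }
  S → P P: FIRST \ {ε} = { 'n' } — this is the only nullable alternative, skip
  S → id: FIRST \ {ε} = { 'id' } — disjoint from FOLLOW(S)

So the grammar has 1 FIRST/FOLLOW conflict (marked CONFLICT above).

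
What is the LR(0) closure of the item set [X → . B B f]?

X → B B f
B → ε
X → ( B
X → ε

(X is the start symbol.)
To compute CLOSURE, for each item [A → α.Bβ] where B is a non-terminal, add [B → .γ] for all productions B → γ; repeat for the newly added items until nothing changes.

Start with: [X → . B B f]
  [X → . B B f] has the dot before B: add [B → .]
No further items can be added.

CLOSURE = { [B → .], [X → . B B f] }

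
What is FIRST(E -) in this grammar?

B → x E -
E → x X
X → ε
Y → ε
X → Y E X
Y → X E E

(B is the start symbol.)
{ 'x' }

FIRST sets of the non-terminals involved (from the grammar, by fixed-point iteration):
  FIRST(E) = { 'x' }

To compute FIRST(E -), process the symbols left to right:
Symbol E is a non-terminal. Add FIRST(E) \ {ε} = { 'x' }
E is not nullable (ε ∉ FIRST(E)), so stop here.
FIRST(E -) = { 'x' }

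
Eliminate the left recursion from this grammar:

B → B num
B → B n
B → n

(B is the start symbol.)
B → n B'
B' → num B'
B' → n B'
B' → ε

B is directly left-recursive. The standard transformation for
  A → A α₁ | ... | A α_m | β₁ | ... | β_n
is
  A  → β₁ A' | ... | β_n A'
  A' → α₁ A' | ... | α_m A' | ε

B → n becomes B → n B'
B → B num becomes B' → num B'
B → B n becomes B' → n B'
Add B' → ε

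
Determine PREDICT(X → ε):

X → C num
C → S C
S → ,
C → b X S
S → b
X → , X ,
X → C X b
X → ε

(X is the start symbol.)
{ $, ',', 'b' }

PREDICT(X → ε) = (FIRST(RHS) \ {ε}) ∪ (FOLLOW(X) if ε ∈ FIRST(RHS), i.e. RHS ⇒* ε)
The right-hand side is ε (FIRST(ε) = { ε }), so the predict set is FOLLOW(X) = { $, ',', 'b' }
PREDICT(X → ε) = { $, ',', 'b' }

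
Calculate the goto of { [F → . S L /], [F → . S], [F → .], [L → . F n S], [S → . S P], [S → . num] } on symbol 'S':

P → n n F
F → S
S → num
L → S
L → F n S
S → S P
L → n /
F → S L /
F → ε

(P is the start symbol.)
{ [F → . S L /], [F → . S], [F → .], [F → S . L /], [F → S .], [L → . F n S], [L → . S], [L → . n /], [P → . n n F], [S → . S P], [S → . num], [S → S . P] }

GOTO(I, 'S') = CLOSURE({ [A → αX.β] : [A → α.Xβ] ∈ I, X = 'S' })

Items with dot before 'S', with the dot advanced:
  [F → . S] → [F → S .]
  [F → . S L /] → [F → S . L /]
  [S → . S P] → [S → S . P]
Closure of the advanced items:
  [F → S . L /] has the dot before L: add [L → . S], [L → . F n S], [L → . n /]
  [S → S . P] has the dot before P: add [P → . n n F]
  [L → . S] has the dot before S: add [S → . num], [S → . S P]
  [L → . F n S] has the dot before F: add [F → . S], [F → . S L /], [F → .]

GOTO = { [F → . S L /], [F → . S], [F → .], [F → S . L /], [F → S .], [L → . F n S], [L → . S], [L → . n /], [P → . n n F], [S → . S P], [S → . num], [S → S . P] }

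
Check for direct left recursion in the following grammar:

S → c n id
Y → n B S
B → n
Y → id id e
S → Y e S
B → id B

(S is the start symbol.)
No direct left recursion

Direct left recursion occurs when N → N α for some non-terminal N (the right-hand side begins with the left-hand side itself).

S → c n id: starts with c
Y → n B S: starts with n
B → n: starts with n
Y → id id e: starts with id
S → Y e S: starts with Y
B → id B: starts with id

No direct left recursion found.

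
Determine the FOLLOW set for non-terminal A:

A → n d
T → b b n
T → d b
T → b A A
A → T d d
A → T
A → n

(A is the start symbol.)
To compute FOLLOW(A), find every occurrence of A on a right-hand side N → α A β: add FIRST(β) \ {ε}, and if β is empty or nullable also add FOLLOW(N). Iterate to a fixed point.

A is the start symbol, so $ ∈ FOLLOW(A).
In T → b A A: A is followed by A, add FIRST(A) \ {ε} = { 'b', 'd', 'n' }
In T → b A A: A is at the end, add FOLLOW(T)

The FOLLOW sets referred to above (computed the same way, to a fixed point):
  FOLLOW(T) = { $, 'b', 'd', 'n' }

Taking the union: FOLLOW(A) = { $, 'b', 'd', 'n' }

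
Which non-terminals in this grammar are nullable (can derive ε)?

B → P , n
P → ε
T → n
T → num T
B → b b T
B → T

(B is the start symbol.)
A non-terminal is nullable if it can derive ε (the empty string): either it has an ε-production, or it has a production whose right-hand side consists entirely of nullable non-terminals.

ε-productions: P → ε
So P is immediately nullable.
No further non-terminal can be added: every production for the remaining non-terminals contains a terminal or a non-nullable non-terminal.
Nullable = { 'P' }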